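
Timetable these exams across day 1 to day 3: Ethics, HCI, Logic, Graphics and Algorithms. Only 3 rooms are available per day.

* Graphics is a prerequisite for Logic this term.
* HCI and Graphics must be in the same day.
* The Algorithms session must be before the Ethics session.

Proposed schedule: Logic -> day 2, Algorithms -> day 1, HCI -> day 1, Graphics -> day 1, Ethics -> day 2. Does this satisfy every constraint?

Graphics is a prerequisite for Logic this term — holds.
The Algorithms session must be before the Ethics session — holds.
HCI and Graphics must be in the same day — holds.
Only 3 rooms are available per day — holds.

Yes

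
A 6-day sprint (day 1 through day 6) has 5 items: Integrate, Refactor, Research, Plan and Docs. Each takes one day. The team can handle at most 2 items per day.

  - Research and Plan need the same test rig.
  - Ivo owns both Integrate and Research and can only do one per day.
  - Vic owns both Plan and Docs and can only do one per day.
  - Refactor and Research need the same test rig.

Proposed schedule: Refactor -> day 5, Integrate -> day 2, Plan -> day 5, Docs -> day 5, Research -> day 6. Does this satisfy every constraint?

Refactor and Research need the same test rig — holds.
Vic owns both Plan and Docs and can only do one per day — violated.
The team can handle at most 2 items per day — violated.
Ivo owns both Integrate and Research and can only do one per day — holds.
Research and Plan need the same test rig — holds.

No — it violates: Vic owns both Plan and Docs and can only do one per day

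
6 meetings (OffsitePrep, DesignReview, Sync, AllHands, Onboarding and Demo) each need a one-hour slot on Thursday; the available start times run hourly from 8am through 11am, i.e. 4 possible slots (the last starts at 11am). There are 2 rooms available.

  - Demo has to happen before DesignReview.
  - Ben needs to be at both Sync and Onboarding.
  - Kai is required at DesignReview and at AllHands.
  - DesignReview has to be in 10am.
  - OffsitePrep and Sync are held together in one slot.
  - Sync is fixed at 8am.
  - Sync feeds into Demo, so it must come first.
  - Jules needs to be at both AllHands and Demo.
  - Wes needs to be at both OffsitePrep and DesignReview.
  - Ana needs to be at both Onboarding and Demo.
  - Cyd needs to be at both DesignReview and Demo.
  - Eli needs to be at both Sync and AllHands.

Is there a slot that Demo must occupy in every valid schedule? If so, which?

9am

Sync is fixed at 8am and must come before Demo, so Demo is at least 9am.
DesignReview is fixed at 10am and must come after Demo, so Demo is at most 9am.
So Demo must be 9am.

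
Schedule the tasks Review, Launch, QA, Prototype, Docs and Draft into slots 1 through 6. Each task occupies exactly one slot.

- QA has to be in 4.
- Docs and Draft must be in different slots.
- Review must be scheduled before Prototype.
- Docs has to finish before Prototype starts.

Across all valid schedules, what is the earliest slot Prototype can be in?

Precedence pushes Prototype to at least 2.
Prototype at 2 is achievable: QA=4; Launch=1; Docs=1; Prototype=2; Review=1; Draft=2.

2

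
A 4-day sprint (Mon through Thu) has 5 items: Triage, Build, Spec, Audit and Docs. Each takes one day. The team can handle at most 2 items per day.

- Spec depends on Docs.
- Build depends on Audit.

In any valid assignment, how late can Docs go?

Downstream work caps Docs at Wed.
Docs at Wed is achievable: Audit=Mon; Triage=Mon; Docs=Wed; Build=Tue; Spec=Thu.

Wed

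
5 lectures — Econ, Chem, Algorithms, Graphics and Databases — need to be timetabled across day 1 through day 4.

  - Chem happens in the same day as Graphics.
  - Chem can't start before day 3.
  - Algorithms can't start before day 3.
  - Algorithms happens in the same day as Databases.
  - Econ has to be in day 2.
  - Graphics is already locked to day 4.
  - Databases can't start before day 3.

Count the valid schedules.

2

Enumerating: Econ in day 2; Chem in day 4; Algorithms in day 3; Graphics in day 4; Databases in day 3 | Algorithms in day 4, Econ in day 2, Graphics in day 4, Databases in day 4, Chem in day 4.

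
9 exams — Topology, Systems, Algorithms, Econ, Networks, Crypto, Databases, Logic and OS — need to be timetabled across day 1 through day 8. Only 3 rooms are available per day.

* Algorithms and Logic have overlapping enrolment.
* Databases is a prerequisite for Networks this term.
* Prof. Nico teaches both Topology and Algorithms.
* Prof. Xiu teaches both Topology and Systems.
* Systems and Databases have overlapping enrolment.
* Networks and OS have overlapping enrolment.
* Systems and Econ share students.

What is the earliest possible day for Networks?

Precedence pushes Networks to at least day 2.
Networks at day 2 is achievable: Crypto -> day 3, Algorithms -> day 2, Systems -> day 2, Databases -> day 1, Networks -> day 2, OS -> day 3, Logic -> day 3, Econ -> day 1, Topology -> day 1.

day 2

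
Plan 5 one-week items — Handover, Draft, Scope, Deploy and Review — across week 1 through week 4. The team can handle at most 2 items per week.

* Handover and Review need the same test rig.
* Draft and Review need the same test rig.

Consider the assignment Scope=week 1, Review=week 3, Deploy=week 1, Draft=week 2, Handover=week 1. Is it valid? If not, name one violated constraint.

Draft and Review need the same test rig — holds.
Handover and Review need the same test rig — holds.
The team can handle at most 2 items per week — violated.

Invalid. The team can handle at most 2 items per week.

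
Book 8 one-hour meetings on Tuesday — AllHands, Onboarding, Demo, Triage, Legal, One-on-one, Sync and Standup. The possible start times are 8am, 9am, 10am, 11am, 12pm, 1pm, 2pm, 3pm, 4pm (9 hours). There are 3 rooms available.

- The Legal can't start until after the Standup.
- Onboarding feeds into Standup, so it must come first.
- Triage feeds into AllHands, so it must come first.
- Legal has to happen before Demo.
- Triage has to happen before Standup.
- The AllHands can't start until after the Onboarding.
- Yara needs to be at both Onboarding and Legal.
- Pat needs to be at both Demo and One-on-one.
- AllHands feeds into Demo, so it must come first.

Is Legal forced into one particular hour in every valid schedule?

No

Legal can be 10am (e.g. One-on-one=8am; Standup=9am; Demo=11am; Sync=9am; Triage=8am; Onboarding=8am; Legal=10am; AllHands=9am) or 11am (e.g. AllHands in 9am, Demo in 12pm, One-on-one in 8am, Onboarding in 8am, Standup in 9am, Legal in 11am, Sync in 9am, Triage in 8am).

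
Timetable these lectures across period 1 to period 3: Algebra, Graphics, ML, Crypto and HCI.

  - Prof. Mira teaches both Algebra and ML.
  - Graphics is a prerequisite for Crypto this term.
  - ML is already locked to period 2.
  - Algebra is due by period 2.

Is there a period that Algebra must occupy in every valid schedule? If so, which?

Algebra's window is period 1–period 2.
ML is fixed at period 2, and Algebra can't share a period with ML.
So Algebra must be period 1.

period 1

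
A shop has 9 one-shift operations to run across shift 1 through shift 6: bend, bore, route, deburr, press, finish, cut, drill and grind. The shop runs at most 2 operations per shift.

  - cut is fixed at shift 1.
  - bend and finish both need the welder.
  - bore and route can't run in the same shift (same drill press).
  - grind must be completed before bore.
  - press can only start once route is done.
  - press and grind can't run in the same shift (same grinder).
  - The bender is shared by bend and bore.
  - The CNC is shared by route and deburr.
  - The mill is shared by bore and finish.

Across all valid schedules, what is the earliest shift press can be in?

shift 2

Precedence pushes press to at least shift 2.
press at shift 2 is achievable: bend in shift 2; grind in shift 3; drill in shift 4; deburr in shift 3; cut in shift 1; finish in shift 5; bore in shift 4; press in shift 2; route in shift 1.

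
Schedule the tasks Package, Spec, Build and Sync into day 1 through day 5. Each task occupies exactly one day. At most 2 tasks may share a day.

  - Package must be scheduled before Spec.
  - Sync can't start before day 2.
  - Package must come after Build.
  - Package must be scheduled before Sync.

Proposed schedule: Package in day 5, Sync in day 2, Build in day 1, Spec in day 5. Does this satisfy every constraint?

Package must come after Build — holds.
Package must be scheduled before Spec — violated.
Sync can't start before day 2 — holds.
At most 2 tasks may share a day — holds.
Package must be scheduled before Sync — violated.

No — it violates: Package must be scheduled before Sync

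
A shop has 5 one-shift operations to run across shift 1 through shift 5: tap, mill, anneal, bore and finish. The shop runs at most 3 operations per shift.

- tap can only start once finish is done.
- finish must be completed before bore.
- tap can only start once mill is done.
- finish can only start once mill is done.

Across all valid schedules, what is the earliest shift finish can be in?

shift 2

Precedence pushes finish to at least shift 2; downstream work caps finish at shift 4.
finish at shift 2 is achievable: mill -> shift 1, bore -> shift 3, anneal -> shift 1, tap -> shift 3, finish -> shift 2.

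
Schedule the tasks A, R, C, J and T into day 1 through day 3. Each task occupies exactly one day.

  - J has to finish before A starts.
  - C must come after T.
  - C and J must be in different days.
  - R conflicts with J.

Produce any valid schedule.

T -> day 1, R -> day 2, J -> day 1, A -> day 2, C -> day 2

Checking: T(day 1) before C(day 2); J(day 1) before A(day 2); R(day 2) != J(day 1); C(day 2) != J(day 1).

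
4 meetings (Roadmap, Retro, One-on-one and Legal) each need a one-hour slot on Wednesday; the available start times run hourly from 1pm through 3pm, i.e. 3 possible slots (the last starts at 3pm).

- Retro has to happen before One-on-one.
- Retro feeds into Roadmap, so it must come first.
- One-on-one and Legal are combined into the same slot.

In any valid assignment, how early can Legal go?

2pm

Legal must be in the same slot as One-on-one, which can't be before 2pm, so Legal is at least 2pm.
Legal at 2pm is achievable: Retro=1pm, Roadmap=2pm, Legal=2pm, One-on-one=2pm.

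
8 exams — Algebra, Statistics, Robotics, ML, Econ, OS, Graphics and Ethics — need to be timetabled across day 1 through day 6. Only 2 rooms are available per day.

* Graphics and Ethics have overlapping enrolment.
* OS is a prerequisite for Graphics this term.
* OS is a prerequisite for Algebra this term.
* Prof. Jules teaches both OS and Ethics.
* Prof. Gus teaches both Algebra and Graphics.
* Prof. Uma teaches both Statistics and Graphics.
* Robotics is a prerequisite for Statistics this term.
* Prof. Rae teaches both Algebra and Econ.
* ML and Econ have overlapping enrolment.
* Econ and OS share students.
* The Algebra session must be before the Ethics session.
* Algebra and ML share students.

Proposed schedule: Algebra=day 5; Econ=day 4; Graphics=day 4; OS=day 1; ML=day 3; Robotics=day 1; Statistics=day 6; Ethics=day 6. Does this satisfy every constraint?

OS is a prerequisite for Graphics this term — holds.
Econ and OS share students — holds.
Prof. Gus teaches both Algebra and Graphics — holds.
Only 2 rooms are available per day — holds.
Robotics is a prerequisite for Statistics this term — holds.
Algebra and ML share students — holds.
OS is a prerequisite for Algebra this term — holds.
Prof. Jules teaches both OS and Ethics — holds.
ML and Econ have overlapping enrolment — holds.
Prof. Rae teaches both Algebra and Econ — holds.
Graphics and Ethics have overlapping enrolment — holds.
The Algebra session must be before the Ethics session — holds.
Prof. Uma teaches both Statistics and Graphics — holds.

Yes, all constraints hold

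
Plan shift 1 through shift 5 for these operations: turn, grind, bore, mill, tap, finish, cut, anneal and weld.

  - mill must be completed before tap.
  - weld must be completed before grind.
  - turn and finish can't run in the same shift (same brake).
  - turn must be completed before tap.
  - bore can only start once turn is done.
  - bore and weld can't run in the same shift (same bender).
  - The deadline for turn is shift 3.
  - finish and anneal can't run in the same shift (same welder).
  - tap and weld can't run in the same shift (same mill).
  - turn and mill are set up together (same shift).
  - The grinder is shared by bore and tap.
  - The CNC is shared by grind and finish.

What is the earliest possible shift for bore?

shift 2

Precedence pushes bore to at least shift 2.
bore at shift 2 is achievable: grind=shift 2; weld=shift 1; anneal=shift 1; mill=shift 1; cut=shift 1; tap=shift 3; finish=shift 3; bore=shift 2; turn=shift 1.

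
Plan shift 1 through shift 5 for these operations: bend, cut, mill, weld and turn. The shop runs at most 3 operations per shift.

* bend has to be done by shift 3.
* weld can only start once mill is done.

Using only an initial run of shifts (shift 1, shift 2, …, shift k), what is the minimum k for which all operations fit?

2 shifts

The precedence chain requires at least 2 distinct shifts.
With at most 3 per shift and 5 operations, at least 2 shifts are needed.
2 works (last occupied shift: shift 2): for example mill in shift 1, turn in shift 2, weld in shift 2, bend in shift 1, cut in shift 1.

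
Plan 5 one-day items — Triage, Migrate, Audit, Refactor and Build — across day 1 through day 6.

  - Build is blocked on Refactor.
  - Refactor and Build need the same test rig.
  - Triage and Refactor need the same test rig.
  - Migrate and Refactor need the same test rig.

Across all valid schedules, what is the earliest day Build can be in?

Precedence pushes Build to at least day 2.
Build at day 2 is achievable: Triage in day 2, Migrate in day 2, Audit in day 1, Build in day 2, Refactor in day 1.

day 2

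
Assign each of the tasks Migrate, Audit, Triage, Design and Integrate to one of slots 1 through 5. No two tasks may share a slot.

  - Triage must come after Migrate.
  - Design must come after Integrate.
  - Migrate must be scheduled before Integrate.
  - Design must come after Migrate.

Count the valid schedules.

15

Splitting on Migrate: it can be 1 (12), 2 (3). Listing each branch's schedules as (Audit, Triage, Design, Integrate):
Migrate=1: (2,3,5,4) (2,4,5,3) (2,5,4,3) (3,2,5,4) (3,4,5,2) (3,5,4,2) (4,2,5,3) (4,3,5,2) (4,5,3,2) (5,2,4,3) (5,3,4,2) (5,4,3,2) — 12.
Migrate=2: (1,3,5,4) (1,4,5,3) (1,5,4,3) — 3.
Summing: 12 + 3 = 15.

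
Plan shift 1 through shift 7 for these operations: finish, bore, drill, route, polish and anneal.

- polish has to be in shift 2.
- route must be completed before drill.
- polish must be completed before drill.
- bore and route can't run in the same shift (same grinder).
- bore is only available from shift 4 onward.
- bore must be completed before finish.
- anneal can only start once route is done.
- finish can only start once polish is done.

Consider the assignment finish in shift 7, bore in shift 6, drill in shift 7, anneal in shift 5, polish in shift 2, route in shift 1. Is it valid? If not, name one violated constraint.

route must be completed before drill — holds.
polish has to be in shift 2 — holds.
anneal can only start once route is done — holds.
bore and route can't run in the same shift (same grinder) — holds.
bore is only available from shift 4 onward — holds.
polish must be completed before drill — holds.
finish can only start once polish is done — holds.
bore must be completed before finish — holds.

Valid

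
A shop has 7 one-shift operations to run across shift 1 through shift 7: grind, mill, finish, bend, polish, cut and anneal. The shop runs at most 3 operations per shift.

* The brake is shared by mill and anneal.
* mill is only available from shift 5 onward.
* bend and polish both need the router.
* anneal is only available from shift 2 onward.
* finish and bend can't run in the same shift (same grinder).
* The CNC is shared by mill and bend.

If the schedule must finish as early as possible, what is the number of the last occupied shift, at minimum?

shift 5

With at most 3 per shift and 7 operations, at least 3 shifts are needed.
mill can't be placed before shift 5, so the schedule must run through at least shift 5.
5 works (last occupied shift: shift 5): for example anneal in shift 2; polish in shift 1; grind in shift 1; mill in shift 5; bend in shift 2; cut in shift 2; finish in shift 1.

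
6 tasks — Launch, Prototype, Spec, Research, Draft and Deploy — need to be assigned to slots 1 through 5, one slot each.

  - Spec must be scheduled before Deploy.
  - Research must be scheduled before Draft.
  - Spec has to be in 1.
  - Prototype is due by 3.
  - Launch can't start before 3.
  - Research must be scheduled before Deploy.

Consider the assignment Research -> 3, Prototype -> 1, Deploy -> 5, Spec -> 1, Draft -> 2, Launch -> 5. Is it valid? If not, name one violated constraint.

No. Research must be scheduled before Draft is not satisfied.

Research must be scheduled before Deploy — holds.
Spec must be scheduled before Deploy — holds.
Spec has to be in 1 — holds.
Prototype is due by 3 — holds.
Launch can't start before 3 — holds.
Research must be scheduled before Draft — violated.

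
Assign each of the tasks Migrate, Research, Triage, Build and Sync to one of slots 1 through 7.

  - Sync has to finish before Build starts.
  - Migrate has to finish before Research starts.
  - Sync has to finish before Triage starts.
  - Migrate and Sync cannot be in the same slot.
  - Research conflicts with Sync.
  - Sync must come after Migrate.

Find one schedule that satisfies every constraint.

Research=3; Migrate=1; Build=3; Sync=2; Triage=3

Checking: Migrate(1) before Research(3); Sync(2) before Build(3); Sync(2) before Triage(3); Migrate(1) before Sync(2); Migrate(1) != Sync(2); Research(3) != Sync(2).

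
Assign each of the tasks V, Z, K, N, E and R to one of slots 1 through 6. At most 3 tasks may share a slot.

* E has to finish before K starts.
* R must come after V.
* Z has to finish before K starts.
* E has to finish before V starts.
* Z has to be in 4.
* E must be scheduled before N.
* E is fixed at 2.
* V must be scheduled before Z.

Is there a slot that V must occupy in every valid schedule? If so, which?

E is fixed at 2 and must come before V, so V is at least 3.
Z is fixed at 4 and must come after V, so V is at most 3.
So V must be 3.

3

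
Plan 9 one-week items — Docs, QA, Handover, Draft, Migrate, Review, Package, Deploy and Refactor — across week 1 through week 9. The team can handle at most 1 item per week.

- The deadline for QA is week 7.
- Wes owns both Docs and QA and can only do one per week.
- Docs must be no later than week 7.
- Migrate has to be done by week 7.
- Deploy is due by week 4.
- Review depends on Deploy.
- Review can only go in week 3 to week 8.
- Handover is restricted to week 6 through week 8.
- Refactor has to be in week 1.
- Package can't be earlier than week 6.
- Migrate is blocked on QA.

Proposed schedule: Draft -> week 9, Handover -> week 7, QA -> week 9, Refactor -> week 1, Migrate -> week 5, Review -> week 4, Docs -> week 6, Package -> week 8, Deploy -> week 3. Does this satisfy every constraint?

No — it violates: The deadline for QA is week 7

Migrate is blocked on QA — violated.
Review depends on Deploy — holds.
The team can handle at most 1 item per week — violated.
Docs must be no later than week 7 — holds.
Handover is restricted to week 6 through week 8 — holds.
Wes owns both Docs and QA and can only do one per week — holds.
The deadline for QA is week 7 — violated.
Deploy is due by week 4 — holds.
Package can't be earlier than week 6 — holds.
Migrate has to be done by week 7 — holds.
Review can only go in week 3 to week 8 — holds.
Refactor has to be in week 1 — holds.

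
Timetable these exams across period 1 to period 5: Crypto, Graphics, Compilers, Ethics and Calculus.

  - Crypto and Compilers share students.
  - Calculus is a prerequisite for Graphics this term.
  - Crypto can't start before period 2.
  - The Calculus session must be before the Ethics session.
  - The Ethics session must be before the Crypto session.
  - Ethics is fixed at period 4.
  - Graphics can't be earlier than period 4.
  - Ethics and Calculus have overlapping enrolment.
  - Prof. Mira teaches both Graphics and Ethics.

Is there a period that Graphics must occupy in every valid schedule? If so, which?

period 5

Graphics's window is period 4–period 5.
Ethics is fixed at period 4, and Graphics can't share a period with Ethics.
So Graphics must be period 5.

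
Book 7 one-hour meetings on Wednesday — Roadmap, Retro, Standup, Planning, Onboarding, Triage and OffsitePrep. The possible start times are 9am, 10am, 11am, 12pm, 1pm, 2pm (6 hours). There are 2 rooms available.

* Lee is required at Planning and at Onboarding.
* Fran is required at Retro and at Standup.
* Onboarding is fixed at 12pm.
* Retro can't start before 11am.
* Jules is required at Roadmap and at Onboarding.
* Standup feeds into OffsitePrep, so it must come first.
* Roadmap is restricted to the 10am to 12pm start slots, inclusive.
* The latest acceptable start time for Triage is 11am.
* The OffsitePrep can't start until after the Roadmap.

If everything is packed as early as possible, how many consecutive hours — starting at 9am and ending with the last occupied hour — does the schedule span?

The precedence chain requires at least 2 distinct hours.
With at most 2 per hour and 7 meetings, at least 4 hours are needed.
Onboarding can't be placed before 12pm — that is hour 4 counting from 9am — so the schedule must run through at least 4 hours.
4 works (last occupied hour: 12pm): for example Planning -> 10am; Triage -> 9am; OffsitePrep -> 11am; Roadmap -> 10am; Retro -> 11am; Onboarding -> 12pm; Standup -> 9am.

4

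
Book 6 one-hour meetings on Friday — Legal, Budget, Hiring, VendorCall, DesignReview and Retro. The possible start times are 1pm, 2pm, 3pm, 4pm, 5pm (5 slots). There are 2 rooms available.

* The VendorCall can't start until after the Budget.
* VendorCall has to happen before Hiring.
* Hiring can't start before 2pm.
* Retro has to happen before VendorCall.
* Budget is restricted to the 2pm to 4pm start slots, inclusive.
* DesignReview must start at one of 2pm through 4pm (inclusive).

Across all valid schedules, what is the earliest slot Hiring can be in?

Hiring is available from 2pm; precedence pushes Hiring to at least 4pm.
Hiring at 4pm is achievable: Retro in 1pm; VendorCall in 3pm; Hiring in 4pm; Legal in 1pm; Budget in 2pm; DesignReview in 2pm.

4pm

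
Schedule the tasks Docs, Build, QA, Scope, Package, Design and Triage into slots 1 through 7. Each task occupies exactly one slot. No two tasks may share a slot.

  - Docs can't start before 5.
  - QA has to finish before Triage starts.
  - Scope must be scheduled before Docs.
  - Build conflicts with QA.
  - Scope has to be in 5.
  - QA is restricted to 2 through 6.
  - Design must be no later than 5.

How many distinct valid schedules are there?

60

Splitting on Docs: it can be 6 (30), 7 (30). Listing each branch's schedules as (Build, QA, Scope, Package, Design, Triage):
Docs=6: (1,2,5,3,4,7) (1,2,5,4,3,7) (1,2,5,7,3,4) (1,2,5,7,4,3) (1,3,5,2,4,7) (1,3,5,4,2,7) (1,3,5,7,2,4) (1,4,5,2,3,7) (1,4,5,3,2,7) (2,3,5,1,4,7) (2,3,5,4,1,7) (2,3,5,7,1,4) (2,4,5,1,3,7) (2,4,5,3,1,7) (3,2,5,1,4,7) (3,2,5,4,1,7) (3,2,5,7,1,4) (3,4,5,1,2,7) (3,4,5,2,1,7) (4,2,5,1,3,7) (4,2,5,3,1,7) (4,2,5,7,1,3) (4,3,5,1,2,7) (4,3,5,2,1,7) (7,2,5,1,3,4) (7,2,5,1,4,3) (7,2,5,3,1,4) (7,2,5,4,1,3) (7,3,5,1,2,4) (7,3,5,2,1,4) — 30.
Docs=7: (1,2,5,3,4,6) (1,2,5,4,3,6) (1,2,5,6,3,4) (1,2,5,6,4,3) (1,3,5,2,4,6) (1,3,5,4,2,6) (1,3,5,6,2,4) (1,4,5,2,3,6) (1,4,5,3,2,6) (2,3,5,1,4,6) (2,3,5,4,1,6) (2,3,5,6,1,4) (2,4,5,1,3,6) (2,4,5,3,1,6) (3,2,5,1,4,6) (3,2,5,4,1,6) (3,2,5,6,1,4) (3,4,5,1,2,6) (3,4,5,2,1,6) (4,2,5,1,3,6) (4,2,5,3,1,6) (4,2,5,6,1,3) (4,3,5,1,2,6) (4,3,5,2,1,6) (6,2,5,1,3,4) (6,2,5,1,4,3) (6,2,5,3,1,4) (6,2,5,4,1,3) (6,3,5,1,2,4) (6,3,5,2,1,4) — 30.
Summing: 30 + 30 = 60.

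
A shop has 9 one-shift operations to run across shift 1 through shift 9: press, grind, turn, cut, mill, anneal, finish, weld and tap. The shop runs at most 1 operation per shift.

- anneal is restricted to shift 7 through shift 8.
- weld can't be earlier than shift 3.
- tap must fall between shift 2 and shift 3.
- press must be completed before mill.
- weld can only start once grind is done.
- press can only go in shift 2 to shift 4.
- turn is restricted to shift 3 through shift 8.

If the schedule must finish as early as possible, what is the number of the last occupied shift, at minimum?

shift 9

The precedence chain requires at least 2 distinct shifts.
With at most 1 per shift and 9 operations, at least 9 shifts are needed.
anneal can't be placed before shift 7, so the schedule must run through at least shift 7.
9 works (last occupied shift: shift 9): for example turn -> shift 4; weld -> shift 5; mill -> shift 6; press -> shift 3; cut -> shift 8; anneal -> shift 7; tap -> shift 2; finish -> shift 9; grind -> shift 1.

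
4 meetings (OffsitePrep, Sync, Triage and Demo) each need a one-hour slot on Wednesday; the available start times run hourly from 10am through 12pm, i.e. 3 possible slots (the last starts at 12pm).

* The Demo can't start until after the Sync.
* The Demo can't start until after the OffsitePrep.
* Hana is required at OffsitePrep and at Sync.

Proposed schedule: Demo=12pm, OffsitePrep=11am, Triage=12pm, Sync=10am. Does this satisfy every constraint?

Yes

The Demo can't start until after the OffsitePrep — holds.
Hana is required at OffsitePrep and at Sync — holds.
The Demo can't start until after the Sync — holds.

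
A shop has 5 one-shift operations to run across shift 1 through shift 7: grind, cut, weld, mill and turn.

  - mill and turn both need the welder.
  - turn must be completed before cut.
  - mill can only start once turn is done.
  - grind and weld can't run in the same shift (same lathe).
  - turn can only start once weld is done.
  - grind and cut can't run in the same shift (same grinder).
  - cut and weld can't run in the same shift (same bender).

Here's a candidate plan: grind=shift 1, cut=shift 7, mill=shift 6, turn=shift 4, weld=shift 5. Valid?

Invalid. turn can only start once weld is done.

grind and cut can't run in the same shift (same grinder) — holds.
turn must be completed before cut — holds.
cut and weld can't run in the same shift (same bender) — holds.
mill can only start once turn is done — holds.
grind and weld can't run in the same shift (same lathe) — holds.
mill and turn both need the welder — holds.
turn can only start once weld is done — violated.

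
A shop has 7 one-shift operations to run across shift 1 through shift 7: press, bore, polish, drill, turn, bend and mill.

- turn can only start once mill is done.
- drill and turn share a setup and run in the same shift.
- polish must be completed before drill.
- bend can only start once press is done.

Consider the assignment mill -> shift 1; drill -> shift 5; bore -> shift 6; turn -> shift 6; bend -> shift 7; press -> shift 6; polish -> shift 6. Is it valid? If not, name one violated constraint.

polish must be completed before drill — violated.
turn can only start once mill is done — holds.
bend can only start once press is done — holds.
drill and turn share a setup and run in the same shift — violated.

Invalid. polish must be completed before drill.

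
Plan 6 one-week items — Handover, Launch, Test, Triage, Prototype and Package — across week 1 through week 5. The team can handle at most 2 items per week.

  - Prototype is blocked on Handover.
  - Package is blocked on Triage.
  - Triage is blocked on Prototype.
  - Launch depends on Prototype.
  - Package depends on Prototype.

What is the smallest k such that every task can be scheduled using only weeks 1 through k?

4

The precedence chain requires at least 4 distinct weeks.
With at most 2 per week and 6 tasks, at least 3 weeks are needed.
4 works (last occupied week: week 4): for example Prototype=week 2, Launch=week 3, Handover=week 1, Triage=week 3, Package=week 4, Test=week 1.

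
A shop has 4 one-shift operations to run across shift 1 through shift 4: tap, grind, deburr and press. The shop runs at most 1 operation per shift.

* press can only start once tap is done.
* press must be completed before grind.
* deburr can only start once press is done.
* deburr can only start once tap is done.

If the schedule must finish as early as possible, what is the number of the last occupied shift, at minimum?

The precedence chain requires at least 3 distinct shifts.
With at most 1 per shift and 4 operations, at least 4 shifts are needed.
4 works (last occupied shift: shift 4): for example grind in shift 4; deburr in shift 3; press in shift 2; tap in shift 1.

4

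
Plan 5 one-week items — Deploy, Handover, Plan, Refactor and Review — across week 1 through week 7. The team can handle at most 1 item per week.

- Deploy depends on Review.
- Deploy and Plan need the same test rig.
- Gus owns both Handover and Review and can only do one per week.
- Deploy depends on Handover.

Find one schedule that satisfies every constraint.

Deploy in week 3, Plan in week 4, Handover in week 1, Review in week 2, Refactor in week 5

Checking: Handover(week 1) before Deploy(week 3); Review(week 2) before Deploy(week 3); Handover(week 1) != Review(week 2); Deploy(week 3) != Plan(week 4); max 1 per week (cap 1).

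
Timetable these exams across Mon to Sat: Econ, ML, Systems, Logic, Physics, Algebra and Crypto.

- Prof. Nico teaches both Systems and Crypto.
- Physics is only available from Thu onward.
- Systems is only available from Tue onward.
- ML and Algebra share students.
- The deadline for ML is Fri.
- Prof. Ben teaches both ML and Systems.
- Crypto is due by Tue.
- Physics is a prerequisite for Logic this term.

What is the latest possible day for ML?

ML's own window allows nothing later than Fri.
ML at Fri is achievable: Algebra -> Mon; ML -> Fri; Crypto -> Mon; Econ -> Mon; Systems -> Tue; Logic -> Fri; Physics -> Thu.

Fri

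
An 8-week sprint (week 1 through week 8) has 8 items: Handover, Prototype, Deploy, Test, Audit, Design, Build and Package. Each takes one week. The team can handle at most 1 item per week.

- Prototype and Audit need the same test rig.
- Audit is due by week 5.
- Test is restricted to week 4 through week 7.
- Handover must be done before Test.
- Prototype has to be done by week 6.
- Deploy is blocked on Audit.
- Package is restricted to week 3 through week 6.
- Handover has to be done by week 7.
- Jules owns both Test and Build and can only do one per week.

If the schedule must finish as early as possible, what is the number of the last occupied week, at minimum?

The precedence chain requires at least 2 distinct weeks.
With at most 1 per week and 8 tasks, at least 8 weeks are needed.
Test can't be placed before week 4, so the schedule must run through at least week 4.
8 works (last occupied week: week 8): for example Audit in week 1; Prototype in week 5; Handover in week 2; Build in week 8; Deploy in week 6; Test in week 4; Package in week 3; Design in week 7.

8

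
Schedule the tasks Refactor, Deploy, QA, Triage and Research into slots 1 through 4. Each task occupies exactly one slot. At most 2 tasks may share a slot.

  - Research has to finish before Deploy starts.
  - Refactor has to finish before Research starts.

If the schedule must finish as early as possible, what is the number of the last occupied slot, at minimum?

The precedence chain requires at least 3 distinct slots.
With at most 2 per slot and 5 tasks, at least 3 slots are needed.
3 works (last occupied slot: 3): for example Refactor=1; Deploy=3; QA=1; Research=2; Triage=2.

3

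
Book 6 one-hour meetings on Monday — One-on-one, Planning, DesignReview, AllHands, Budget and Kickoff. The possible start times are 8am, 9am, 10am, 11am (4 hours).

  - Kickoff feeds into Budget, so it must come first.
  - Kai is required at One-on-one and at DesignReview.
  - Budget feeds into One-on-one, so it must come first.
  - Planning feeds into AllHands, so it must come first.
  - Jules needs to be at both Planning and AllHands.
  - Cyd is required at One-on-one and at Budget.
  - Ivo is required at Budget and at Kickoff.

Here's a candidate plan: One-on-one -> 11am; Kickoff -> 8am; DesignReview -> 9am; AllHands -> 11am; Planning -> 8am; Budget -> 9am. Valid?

Kickoff feeds into Budget, so it must come first — holds.
Ivo is required at Budget and at Kickoff — holds.
Planning feeds into AllHands, so it must come first — holds.
Kai is required at One-on-one and at DesignReview — holds.
Jules needs to be at both Planning and AllHands — holds.
Cyd is required at One-on-one and at Budget — holds.
Budget feeds into One-on-one, so it must come first — holds.

Yes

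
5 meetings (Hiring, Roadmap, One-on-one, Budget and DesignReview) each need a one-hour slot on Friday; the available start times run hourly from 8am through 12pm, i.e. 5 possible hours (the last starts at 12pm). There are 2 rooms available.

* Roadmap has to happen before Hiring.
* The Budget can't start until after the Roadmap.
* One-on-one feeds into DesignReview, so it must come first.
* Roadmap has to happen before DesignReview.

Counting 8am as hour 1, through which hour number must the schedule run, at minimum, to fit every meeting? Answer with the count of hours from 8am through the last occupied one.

The precedence chain requires at least 2 distinct hours.
With at most 2 per hour and 5 meetings, at least 3 hours are needed.
3 works (last occupied hour: 10am): for example One-on-one in 8am; DesignReview in 9am; Budget in 10am; Hiring in 9am; Roadmap in 8am.

3 hours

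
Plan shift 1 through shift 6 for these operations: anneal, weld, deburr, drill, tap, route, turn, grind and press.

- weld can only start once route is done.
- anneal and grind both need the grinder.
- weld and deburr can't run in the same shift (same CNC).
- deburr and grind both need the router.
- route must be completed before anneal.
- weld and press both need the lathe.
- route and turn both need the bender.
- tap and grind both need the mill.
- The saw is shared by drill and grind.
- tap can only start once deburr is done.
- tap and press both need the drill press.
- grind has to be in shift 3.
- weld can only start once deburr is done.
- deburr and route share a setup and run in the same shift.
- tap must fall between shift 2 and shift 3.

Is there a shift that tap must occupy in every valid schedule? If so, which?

shift 2

tap's window is shift 2–shift 3.
grind is fixed at shift 3, and tap can't share a shift with grind.
So tap must be shift 2.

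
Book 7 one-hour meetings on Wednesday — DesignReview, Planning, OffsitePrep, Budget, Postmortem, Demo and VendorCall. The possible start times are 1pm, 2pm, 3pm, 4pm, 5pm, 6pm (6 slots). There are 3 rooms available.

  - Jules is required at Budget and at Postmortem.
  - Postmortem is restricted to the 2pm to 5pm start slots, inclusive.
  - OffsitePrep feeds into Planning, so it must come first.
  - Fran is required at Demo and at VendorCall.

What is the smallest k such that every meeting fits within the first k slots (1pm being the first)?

The precedence chain requires at least 2 distinct slots.
With at most 3 per slot and 7 meetings, at least 3 slots are needed.
3 works (last occupied slot: 3pm): for example DesignReview -> 1pm; Postmortem -> 2pm; Budget -> 1pm; Demo -> 2pm; OffsitePrep -> 1pm; VendorCall -> 3pm; Planning -> 2pm.

3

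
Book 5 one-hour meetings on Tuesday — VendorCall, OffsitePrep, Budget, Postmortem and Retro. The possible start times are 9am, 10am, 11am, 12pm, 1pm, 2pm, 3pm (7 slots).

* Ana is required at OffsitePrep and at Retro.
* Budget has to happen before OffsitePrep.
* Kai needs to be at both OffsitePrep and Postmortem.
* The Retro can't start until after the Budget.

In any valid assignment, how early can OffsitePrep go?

Precedence pushes OffsitePrep to at least 10am.
OffsitePrep at 10am is achievable: Retro=11am; Budget=9am; Postmortem=9am; OffsitePrep=10am; VendorCall=9am.

10am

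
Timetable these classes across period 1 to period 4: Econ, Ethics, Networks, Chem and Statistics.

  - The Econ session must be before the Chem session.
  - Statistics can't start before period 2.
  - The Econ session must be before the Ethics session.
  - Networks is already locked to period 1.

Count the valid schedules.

42

Splitting on Econ: it can be period 1 (27), period 2 (12), period 3 (3). Listing each branch's schedules as (Ethics, Networks, Chem, Statistics) by period number:
Econ=period 1: (2,1,2,2) (2,1,2,3) (2,1,2,4) (2,1,3,2) (2,1,3,3) (2,1,3,4) (2,1,4,2) (2,1,4,3) (2,1,4,4) (3,1,2,2) (3,1,2,3) (3,1,2,4) (3,1,3,2) (3,1,3,3) (3,1,3,4) (3,1,4,2) (3,1,4,3) (3,1,4,4) (4,1,2,2) (4,1,2,3) (4,1,2,4) (4,1,3,2) (4,1,3,3) (4,1,3,4) (4,1,4,2) (4,1,4,3) (4,1,4,4) — 27.
Econ=period 2: (3,1,3,2) (3,1,3,3) (3,1,3,4) (3,1,4,2) (3,1,4,3) (3,1,4,4) (4,1,3,2) (4,1,3,3) (4,1,3,4) (4,1,4,2) (4,1,4,3) (4,1,4,4) — 12.
Econ=period 3: (4,1,4,2) (4,1,4,3) (4,1,4,4) — 3.
Summing: 27 + 12 + 3 = 42.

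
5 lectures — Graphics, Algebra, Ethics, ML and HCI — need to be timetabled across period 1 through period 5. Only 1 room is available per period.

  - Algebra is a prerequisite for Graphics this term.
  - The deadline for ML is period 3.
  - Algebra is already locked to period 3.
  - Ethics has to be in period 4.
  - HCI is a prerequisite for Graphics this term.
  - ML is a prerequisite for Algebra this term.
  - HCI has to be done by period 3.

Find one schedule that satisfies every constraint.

Graphics=period 5; Ethics=period 4; ML=period 1; HCI=period 2; Algebra=period 3

Checking: HCI(period 2) before Graphics(period 5); ML(period 1) before Algebra(period 3); Algebra(period 3) before Graphics(period 5); Ethics=period 4 in [period 4,period 4]; Algebra=period 3 in [period 3,period 3]; ML=period 1 in [period 1,period 3]; HCI=period 2 in [period 1,period 3]; max 1 per period (cap 1).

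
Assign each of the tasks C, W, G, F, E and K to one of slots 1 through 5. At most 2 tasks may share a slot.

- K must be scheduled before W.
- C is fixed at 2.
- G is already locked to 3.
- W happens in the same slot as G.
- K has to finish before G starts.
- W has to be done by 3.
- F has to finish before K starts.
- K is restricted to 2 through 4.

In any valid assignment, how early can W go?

Precedence pushes W to at least 3; W's own window allows nothing later than 3.
W at 3 is achievable: F=1, G=3, W=3, E=1, K=2, C=2.

3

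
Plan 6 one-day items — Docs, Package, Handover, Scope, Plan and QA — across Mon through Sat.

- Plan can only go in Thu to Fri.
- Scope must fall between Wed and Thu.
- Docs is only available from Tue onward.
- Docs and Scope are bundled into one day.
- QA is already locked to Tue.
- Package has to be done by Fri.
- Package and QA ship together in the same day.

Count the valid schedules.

Splitting on Docs: it can be Wed (12), Thu (12). Listing each branch's schedules as (Package, Handover, Scope, Plan, QA):
Docs=Wed: (Tue,Mon,Wed,Thu,Tue) (Tue,Mon,Wed,Fri,Tue) (Tue,Tue,Wed,Thu,Tue) (Tue,Tue,Wed,Fri,Tue) (Tue,Wed,Wed,Thu,Tue) (Tue,Wed,Wed,Fri,Tue) (Tue,Thu,Wed,Thu,Tue) (Tue,Thu,Wed,Fri,Tue) (Tue,Fri,Wed,Thu,Tue) (Tue,Fri,Wed,Fri,Tue) (Tue,Sat,Wed,Thu,Tue) (Tue,Sat,Wed,Fri,Tue) — 12.
Docs=Thu: (Tue,Mon,Thu,Thu,Tue) (Tue,Mon,Thu,Fri,Tue) (Tue,Tue,Thu,Thu,Tue) (Tue,Tue,Thu,Fri,Tue) (Tue,Wed,Thu,Thu,Tue) (Tue,Wed,Thu,Fri,Tue) (Tue,Thu,Thu,Thu,Tue) (Tue,Thu,Thu,Fri,Tue) (Tue,Fri,Thu,Thu,Tue) (Tue,Fri,Thu,Fri,Tue) (Tue,Sat,Thu,Thu,Tue) (Tue,Sat,Thu,Fri,Tue) — 12.
Summing: 12 + 12 = 24.

24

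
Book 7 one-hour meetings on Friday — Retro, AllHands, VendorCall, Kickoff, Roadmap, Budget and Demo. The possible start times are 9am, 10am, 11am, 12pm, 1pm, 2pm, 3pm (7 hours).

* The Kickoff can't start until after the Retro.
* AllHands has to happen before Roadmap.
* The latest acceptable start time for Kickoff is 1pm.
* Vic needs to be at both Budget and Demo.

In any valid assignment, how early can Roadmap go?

Precedence pushes Roadmap to at least 10am.
Roadmap at 10am is achievable: VendorCall=9am, Budget=9am, Demo=10am, Retro=9am, Kickoff=10am, Roadmap=10am, AllHands=9am.

10am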